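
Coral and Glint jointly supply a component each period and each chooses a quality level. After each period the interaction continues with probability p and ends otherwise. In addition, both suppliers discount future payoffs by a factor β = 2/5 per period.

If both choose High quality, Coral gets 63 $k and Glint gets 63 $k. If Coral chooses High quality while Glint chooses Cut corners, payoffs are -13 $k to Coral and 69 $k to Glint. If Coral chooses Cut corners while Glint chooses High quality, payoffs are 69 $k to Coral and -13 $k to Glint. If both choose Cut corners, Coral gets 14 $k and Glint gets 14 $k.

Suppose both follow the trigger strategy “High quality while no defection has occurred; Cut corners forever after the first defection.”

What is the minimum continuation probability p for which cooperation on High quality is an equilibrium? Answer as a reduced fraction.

Expected continuation weight on next period's payoff is β·p = 2/5·p, which plays the role of the discount factor.
Cooperation requires 2/5·p ≥ (69−63)/(69−14) = 6/55, hence p ≥ 3/11.

3/11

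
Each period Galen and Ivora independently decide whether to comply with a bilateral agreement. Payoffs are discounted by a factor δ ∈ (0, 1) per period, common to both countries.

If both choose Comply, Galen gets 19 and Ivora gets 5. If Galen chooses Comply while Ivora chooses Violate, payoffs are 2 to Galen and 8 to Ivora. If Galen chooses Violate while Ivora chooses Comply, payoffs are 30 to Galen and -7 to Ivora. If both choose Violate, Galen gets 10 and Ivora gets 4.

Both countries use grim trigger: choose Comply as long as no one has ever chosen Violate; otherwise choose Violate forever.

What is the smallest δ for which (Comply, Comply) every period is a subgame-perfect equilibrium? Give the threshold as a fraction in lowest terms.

Galen's threshold: (30−19)/(30−10) = 11/20.
Ivora's threshold: (8−5)/(8−4) = 3/4.
11/20 < 3/4, so Ivora binds and δ* = 3/4.

3/4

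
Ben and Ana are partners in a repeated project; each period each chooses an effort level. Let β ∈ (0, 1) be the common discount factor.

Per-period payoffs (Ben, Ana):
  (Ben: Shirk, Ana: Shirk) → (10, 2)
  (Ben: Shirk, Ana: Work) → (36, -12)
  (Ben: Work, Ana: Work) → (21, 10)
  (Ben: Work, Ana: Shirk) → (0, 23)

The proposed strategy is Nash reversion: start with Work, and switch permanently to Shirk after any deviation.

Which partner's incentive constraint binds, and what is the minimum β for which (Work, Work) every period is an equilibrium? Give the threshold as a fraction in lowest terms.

Ana; β ≥ 13/21

Ben's threshold: (36−21)/(36−10) = 15/26.
Ana's threshold: (23−10)/(23−2) = 13/21.
15/26 < 13/21, so Ana binds and β* = 13/21.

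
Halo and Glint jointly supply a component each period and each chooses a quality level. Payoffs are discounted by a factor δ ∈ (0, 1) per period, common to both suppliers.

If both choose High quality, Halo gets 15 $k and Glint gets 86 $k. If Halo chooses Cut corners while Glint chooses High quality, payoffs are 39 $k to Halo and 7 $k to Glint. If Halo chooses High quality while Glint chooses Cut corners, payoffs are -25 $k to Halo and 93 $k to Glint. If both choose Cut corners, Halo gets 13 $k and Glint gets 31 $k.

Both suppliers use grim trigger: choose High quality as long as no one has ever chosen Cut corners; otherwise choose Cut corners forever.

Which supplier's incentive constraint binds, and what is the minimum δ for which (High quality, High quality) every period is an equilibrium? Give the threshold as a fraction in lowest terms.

Halo's threshold: (39−15)/(39−13) = 12/13.
Glint's threshold: (93−86)/(93−31) = 7/62.
12/13 > 7/62, so Halo binds and δ* = 12/13.

Halo; δ ≥ 12/13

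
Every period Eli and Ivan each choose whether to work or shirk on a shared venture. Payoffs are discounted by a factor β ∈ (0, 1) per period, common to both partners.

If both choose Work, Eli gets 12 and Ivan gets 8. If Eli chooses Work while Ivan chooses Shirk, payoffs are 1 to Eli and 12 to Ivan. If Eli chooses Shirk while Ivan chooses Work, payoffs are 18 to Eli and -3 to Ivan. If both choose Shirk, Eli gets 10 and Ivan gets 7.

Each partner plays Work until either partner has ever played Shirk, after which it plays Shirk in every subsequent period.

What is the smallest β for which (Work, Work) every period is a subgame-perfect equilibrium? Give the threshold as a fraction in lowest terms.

Eli's threshold: (18−12)/(18−10) = 3/4.
Ivan's threshold: (12−8)/(12−7) = 4/5.
3/4 < 4/5, so Ivan binds and β* = 4/5.

4/5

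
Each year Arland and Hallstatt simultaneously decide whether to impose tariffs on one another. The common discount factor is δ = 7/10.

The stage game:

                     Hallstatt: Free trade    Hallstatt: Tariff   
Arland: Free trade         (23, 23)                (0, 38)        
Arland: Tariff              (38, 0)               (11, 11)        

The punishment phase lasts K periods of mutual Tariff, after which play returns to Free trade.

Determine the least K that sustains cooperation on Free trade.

Need Σ_{k=1}^{K} δ^k ≥ (38−23)/(23−11) = 1.2500 at δ = 7/10.
At K = 2 the sum is 1.1900 < 1.2500; at K = 3 it is 1.5330 ≥ 1.2500.
So the minimum punishment length is K = 3.

3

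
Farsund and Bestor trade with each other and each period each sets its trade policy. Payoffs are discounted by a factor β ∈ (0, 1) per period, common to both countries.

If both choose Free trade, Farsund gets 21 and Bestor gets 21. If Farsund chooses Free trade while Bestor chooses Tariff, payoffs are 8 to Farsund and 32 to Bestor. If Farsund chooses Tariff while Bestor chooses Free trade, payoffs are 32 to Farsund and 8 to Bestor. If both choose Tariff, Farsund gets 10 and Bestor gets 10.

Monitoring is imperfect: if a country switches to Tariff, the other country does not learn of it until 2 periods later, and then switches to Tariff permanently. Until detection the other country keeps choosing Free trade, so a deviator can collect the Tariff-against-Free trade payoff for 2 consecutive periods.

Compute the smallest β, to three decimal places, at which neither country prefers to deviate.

The best deviation is to choose Tariff for all 2 undetected periods, earning 32 each, then 10 forever once detected.
Deviation value: 32(1−β^2)/(1−β) + 10β^2/(1−β); cooperation value: 21/(1−β).
IC: 21 ≥ 32(1−β^2) + 10β^2 = 32 − 22β^2.
So β^2 ≥ 11/22 = 1/2, giving β ≥ (1/2)^(1/2) ≈ 0.707.

0.707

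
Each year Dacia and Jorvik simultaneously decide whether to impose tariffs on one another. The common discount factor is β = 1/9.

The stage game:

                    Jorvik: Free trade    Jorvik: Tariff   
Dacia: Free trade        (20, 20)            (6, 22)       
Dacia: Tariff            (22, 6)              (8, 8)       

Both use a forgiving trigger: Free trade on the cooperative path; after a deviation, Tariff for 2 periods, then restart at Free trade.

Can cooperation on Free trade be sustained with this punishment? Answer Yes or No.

Comparing payoff streams over the 3 periods until play realigns: cooperate → 20(1+β+…+β^2); deviate → 22 + 8(β+…+β^2).
Cooperation is sustained iff (20−8)(β+…+β^2) ≥ 22−20.
β+…+β^2 = 1/9·(1−(1/9)^2)/(1−1/9) = 0.1235, and (22−20)/(20−8) = 0.1667.
0.1235 < 0.1667, so cooperation is not sustainable.

No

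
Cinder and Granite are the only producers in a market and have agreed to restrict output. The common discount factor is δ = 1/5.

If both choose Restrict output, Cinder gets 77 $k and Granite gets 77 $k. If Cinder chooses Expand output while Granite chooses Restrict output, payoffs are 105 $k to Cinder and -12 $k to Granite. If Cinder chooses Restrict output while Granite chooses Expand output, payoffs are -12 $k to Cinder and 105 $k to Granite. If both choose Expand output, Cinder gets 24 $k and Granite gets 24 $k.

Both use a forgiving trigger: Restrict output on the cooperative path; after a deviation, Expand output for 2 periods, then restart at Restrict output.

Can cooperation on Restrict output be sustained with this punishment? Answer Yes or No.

IC: δ+…+δ^2 ≥ (105−77)/(77−24) = 28/53.
At δ = 1/5: partial sum = 0.2400 < 0.5283. Cooperation not sustainable.

No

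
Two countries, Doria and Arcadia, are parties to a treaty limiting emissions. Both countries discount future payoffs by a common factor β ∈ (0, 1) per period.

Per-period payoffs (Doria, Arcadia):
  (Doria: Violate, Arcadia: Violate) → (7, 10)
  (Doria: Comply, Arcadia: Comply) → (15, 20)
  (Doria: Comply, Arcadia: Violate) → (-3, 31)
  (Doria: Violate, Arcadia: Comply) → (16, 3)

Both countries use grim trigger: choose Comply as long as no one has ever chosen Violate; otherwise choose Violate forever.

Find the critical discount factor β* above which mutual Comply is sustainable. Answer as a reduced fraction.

Doria's threshold: (16−15)/(16−7) = 1/9.
Arcadia's threshold: (31−20)/(31−10) = 11/21.
1/9 < 11/21, so Arcadia binds and β* = 11/21.

11/21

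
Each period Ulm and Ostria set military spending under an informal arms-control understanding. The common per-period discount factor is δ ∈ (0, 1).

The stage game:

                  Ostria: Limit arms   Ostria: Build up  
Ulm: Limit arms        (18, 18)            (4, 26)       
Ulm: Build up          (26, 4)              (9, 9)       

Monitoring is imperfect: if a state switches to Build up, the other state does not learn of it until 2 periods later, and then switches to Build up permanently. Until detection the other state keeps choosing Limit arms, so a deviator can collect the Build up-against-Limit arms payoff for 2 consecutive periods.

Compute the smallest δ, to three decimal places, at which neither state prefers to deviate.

0.686

Deviating for the 2 undetected periods gains 26−18 = 8 per period over cooperation, then loses 18−9 = 9 per period forever once punishment starts.
Gain: 8(1 + δ + … + δ^1); loss: 9·δ^2/(1−δ).
No profitable deviation ⇔ 8(1−δ^2) ≤ 9·δ^2, i.e. δ^2 ≥ 8/(8+9) = 8/17.
Hence δ ≥ (8/17)^(1/2) ≈ 0.686.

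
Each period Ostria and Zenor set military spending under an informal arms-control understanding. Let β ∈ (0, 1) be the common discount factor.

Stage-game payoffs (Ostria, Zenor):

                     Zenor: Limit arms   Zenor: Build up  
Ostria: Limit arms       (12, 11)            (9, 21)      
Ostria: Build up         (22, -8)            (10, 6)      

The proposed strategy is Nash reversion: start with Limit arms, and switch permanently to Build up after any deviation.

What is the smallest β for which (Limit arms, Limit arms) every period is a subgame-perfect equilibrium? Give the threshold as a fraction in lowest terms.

5/6

For Ostria: deviation gain 22−12 = 10, per-period punishment loss 12−10 = 2. IC gives β ≥ 10/12 = 5/6.
For Zenor: gain 10, loss 5 per period, so β ≥ 10/15 = 2/3.
The tighter constraint is Ostria's, so cooperation needs β ≥ 5/6.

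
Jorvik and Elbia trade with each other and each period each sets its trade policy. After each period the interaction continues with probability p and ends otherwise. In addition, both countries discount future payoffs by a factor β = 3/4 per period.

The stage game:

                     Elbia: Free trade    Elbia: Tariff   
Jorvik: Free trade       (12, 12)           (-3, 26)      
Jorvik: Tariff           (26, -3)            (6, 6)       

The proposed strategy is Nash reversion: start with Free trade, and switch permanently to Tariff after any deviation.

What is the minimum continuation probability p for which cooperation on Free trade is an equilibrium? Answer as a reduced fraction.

14/15

Expected continuation weight on next period's payoff is β·p = 3/4·p, which plays the role of the discount factor.
Cooperation requires 3/4·p ≥ (26−12)/(26−6) = 7/10, hence p ≥ 14/15.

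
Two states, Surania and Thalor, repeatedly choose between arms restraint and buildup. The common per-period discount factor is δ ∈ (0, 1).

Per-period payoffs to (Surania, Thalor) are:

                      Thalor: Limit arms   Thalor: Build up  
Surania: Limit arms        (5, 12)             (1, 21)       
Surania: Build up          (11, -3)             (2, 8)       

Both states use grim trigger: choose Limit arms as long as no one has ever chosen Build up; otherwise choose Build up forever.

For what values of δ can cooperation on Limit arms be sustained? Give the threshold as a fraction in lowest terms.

For Surania: deviation gain 11−5 = 6, per-period punishment loss 5−2 = 3. IC gives δ ≥ 6/9 = 2/3.
For Thalor: gain 9, loss 4 per period, so δ ≥ 9/13.
The tighter constraint is Thalor's, so cooperation needs δ ≥ 9/13.

9/13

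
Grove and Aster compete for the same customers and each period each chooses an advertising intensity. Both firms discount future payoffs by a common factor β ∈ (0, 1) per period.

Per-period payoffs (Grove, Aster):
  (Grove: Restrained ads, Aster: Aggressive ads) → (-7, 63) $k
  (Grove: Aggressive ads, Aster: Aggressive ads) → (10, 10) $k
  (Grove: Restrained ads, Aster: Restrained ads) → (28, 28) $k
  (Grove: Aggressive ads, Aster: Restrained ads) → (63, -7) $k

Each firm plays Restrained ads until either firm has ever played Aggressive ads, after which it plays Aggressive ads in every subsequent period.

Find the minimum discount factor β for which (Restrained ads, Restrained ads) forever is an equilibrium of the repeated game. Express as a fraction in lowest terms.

One-period gain from deviating is 63 − 28 = 35. The loss is 28 − 10 = 18 in every subsequent period, with present value 18·β/(1−β).
Deviation is unprofitable when 18·β/(1−β) ≥ 35, i.e. β/(1−β) ≥ 35/18.
Equivalently β ≥ 35/(35+18) = 35/53.

35/53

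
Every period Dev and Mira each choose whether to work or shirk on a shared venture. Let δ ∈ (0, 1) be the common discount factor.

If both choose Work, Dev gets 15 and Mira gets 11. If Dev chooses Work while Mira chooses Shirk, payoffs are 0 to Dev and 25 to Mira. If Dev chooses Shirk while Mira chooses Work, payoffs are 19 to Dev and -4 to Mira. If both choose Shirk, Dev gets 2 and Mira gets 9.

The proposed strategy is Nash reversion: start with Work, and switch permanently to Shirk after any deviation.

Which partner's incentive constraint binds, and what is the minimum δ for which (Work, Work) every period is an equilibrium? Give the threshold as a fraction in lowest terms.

Mira; δ ≥ 7/8

Dev's threshold: (19−15)/(19−2) = 4/17.
Mira's threshold: (25−11)/(25−9) = 7/8.
4/17 < 7/8, so Mira binds and δ* = 7/8.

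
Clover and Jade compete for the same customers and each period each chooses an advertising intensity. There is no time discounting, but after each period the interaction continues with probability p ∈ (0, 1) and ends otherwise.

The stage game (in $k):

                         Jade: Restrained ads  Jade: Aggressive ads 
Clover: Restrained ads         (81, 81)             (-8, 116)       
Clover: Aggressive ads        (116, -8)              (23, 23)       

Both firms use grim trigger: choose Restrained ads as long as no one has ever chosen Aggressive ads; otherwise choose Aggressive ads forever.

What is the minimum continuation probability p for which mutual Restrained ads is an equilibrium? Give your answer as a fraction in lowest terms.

35/93

Expected cooperation value is 81 + p·81 + p²·81 + … = 81/(1−p); deviation gives 116 + p·23/(1−p).
81 ≥ 116(1−p) + 23p ⇒ 93p ≥ 35 ⇒ p ≥ 35/93.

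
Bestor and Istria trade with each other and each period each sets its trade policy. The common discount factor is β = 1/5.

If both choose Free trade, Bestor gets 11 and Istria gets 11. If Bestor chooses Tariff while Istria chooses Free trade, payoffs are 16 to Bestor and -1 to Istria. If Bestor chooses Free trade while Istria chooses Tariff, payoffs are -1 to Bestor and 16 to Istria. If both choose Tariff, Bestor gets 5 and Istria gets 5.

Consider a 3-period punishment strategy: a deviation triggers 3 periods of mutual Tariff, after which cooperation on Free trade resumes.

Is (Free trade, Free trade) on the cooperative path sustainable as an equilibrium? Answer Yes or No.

A one-shot deviation gives 16 now, then 5 for 3 periods, then back to 11.
Gain from deviating: (16−11) today; loss: (11−5) in each of the next 3 periods.
No-deviation condition: (11−5)(β+…+β^3) ≥ 16−11, i.e. β+…+β^3 ≥ 5/6.
At β = 1/5: β+…+β^3 = 0.2480 < 0.8333.
So cooperation is not sustainable.

No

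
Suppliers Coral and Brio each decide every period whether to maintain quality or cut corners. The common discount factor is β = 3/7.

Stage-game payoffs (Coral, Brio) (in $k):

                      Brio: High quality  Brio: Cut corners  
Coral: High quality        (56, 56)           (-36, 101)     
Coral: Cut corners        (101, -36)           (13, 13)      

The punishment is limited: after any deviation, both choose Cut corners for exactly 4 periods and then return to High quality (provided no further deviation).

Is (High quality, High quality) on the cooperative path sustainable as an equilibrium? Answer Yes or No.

Comparing payoff streams over the 5 periods until play realigns: cooperate → 56(1+β+…+β^4); deviate → 101 + 13(β+…+β^4).
Cooperation is sustained iff (56−13)(β+…+β^4) ≥ 101−56.
β+…+β^4 = 3/7·(1−(3/7)^4)/(1−3/7) = 0.7247, and (101−56)/(56−13) = 1.0465.
0.7247 < 1.0465, so cooperation is not sustainable.

No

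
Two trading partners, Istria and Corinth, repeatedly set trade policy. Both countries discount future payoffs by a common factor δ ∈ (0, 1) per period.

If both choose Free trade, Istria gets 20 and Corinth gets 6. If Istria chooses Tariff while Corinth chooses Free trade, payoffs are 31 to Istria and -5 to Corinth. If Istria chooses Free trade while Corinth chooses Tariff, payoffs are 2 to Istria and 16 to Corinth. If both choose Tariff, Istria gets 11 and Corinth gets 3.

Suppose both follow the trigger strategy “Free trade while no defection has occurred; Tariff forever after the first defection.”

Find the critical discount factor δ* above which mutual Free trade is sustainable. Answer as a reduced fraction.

Istria: cooperation gives 20 each period; deviation gives 31 once then 11 forever.
  20/(1−δ) ≥ 31 + 11δ/(1−δ) ⇒ δ ≥ 11/20.
Corinth: cooperation gives 6 each period; deviation gives 16 once then 3 forever.
  δ ≥ 10/13.
Both must hold, so the binding constraint is Corinth's: δ ≥ 10/13.

10/13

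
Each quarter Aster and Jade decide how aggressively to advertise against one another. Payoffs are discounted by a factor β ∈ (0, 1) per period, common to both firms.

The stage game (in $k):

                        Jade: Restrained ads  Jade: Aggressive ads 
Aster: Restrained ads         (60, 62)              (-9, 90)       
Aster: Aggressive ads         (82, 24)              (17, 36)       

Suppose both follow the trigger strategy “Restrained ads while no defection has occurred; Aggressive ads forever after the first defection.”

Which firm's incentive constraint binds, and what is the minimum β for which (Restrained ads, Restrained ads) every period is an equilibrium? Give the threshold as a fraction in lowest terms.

Jade; β ≥ 14/27

Aster's threshold: (82−60)/(82−17) = 22/65.
Jade's threshold: (90−62)/(90−36) = 14/27.
22/65 < 14/27, so Jade binds and β* = 14/27.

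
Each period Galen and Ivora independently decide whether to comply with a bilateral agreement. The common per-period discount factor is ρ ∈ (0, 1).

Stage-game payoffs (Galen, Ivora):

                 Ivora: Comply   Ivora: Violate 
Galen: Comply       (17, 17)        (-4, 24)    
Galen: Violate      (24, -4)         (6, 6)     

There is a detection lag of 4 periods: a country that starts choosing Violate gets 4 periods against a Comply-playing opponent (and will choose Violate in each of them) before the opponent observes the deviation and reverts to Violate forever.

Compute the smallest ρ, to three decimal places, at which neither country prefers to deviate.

0.790

The best deviation is to choose Violate for all 4 undetected periods, earning 24 each, then 6 forever once detected.
Deviation value: 24(1−ρ^4)/(1−ρ) + 6ρ^4/(1−ρ); cooperation value: 17/(1−ρ).
IC: 17 ≥ 24(1−ρ^4) + 6ρ^4 = 24 − 18ρ^4.
So ρ^4 ≥ 7/18, giving ρ ≥ (7/18)^(1/4) ≈ 0.790.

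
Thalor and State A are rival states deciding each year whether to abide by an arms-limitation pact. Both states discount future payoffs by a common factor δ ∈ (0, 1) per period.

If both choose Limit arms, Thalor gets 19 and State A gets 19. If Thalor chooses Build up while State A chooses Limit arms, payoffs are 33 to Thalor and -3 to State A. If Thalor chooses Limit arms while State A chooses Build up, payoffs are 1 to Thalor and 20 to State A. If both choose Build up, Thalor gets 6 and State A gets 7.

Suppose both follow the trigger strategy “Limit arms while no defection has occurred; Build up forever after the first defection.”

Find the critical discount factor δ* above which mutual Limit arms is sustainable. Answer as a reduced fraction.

14/27

For Thalor: deviation gain 33−19 = 14, per-period punishment loss 19−6 = 13. IC gives δ ≥ 14/27.
For State A: gain 1, loss 12 per period, so δ ≥ 1/13.
The tighter constraint is Thalor's, so cooperation needs δ ≥ 14/27.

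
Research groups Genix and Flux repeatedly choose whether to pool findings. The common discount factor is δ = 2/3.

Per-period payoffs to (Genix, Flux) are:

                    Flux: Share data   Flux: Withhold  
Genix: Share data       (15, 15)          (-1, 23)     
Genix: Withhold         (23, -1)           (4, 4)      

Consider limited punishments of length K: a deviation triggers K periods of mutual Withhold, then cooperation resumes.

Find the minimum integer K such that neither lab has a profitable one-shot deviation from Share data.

No profitable deviation requires (15−4)(δ+…+δ^K) ≥ 23−15, i.e. δ+…+δ^K ≥ 8/11 ≈ 0.7273.
With δ = 2/3, the partial sums are K=1: 0.6667, K=2: 1.1111.
K = 2 is the first length at which the sum reaches 0.7273.

2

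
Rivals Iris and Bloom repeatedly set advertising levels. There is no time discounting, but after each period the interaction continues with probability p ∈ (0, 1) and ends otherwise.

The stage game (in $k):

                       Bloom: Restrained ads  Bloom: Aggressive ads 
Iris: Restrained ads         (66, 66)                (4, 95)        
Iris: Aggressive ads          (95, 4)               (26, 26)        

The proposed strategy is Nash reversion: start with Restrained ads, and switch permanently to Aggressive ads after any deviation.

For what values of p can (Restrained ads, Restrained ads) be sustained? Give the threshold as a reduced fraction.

Expected cooperation value is 66 + p·66 + p²·66 + … = 66/(1−p); deviation gives 95 + p·26/(1−p).
66 ≥ 95(1−p) + 26p ⇒ 69p ≥ 29 ⇒ p ≥ 29/69.

29/69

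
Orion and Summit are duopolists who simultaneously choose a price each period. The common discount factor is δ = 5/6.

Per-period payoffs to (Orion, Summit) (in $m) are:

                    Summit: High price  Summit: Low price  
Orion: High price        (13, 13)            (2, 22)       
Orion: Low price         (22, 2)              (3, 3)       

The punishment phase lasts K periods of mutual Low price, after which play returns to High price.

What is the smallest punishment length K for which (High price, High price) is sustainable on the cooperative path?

Need Σ_{k=1}^{K} δ^k ≥ (22−13)/(13−3) = 0.9000 at δ = 5/6.
At K = 1 the sum is 0.8333 < 0.9000; at K = 2 it is 1.5278 ≥ 0.9000.
So the minimum punishment length is K = 2.

2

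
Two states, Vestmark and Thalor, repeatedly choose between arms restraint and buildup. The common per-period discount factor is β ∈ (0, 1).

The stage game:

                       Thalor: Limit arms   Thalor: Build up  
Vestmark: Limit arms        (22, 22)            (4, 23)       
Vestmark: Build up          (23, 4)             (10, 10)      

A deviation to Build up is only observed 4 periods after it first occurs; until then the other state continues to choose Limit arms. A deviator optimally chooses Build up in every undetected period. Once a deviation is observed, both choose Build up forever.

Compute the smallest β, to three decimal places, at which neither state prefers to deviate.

The best deviation is to choose Build up for all 4 undetected periods, earning 23 each, then 10 forever once detected.
Deviation value: 23(1−β^4)/(1−β) + 10β^4/(1−β); cooperation value: 22/(1−β).
IC: 22 ≥ 23(1−β^4) + 10β^4 = 23 − 13β^4.
So β^4 ≥ 1/13, giving β ≥ (1/13)^(1/4) ≈ 0.527.

0.527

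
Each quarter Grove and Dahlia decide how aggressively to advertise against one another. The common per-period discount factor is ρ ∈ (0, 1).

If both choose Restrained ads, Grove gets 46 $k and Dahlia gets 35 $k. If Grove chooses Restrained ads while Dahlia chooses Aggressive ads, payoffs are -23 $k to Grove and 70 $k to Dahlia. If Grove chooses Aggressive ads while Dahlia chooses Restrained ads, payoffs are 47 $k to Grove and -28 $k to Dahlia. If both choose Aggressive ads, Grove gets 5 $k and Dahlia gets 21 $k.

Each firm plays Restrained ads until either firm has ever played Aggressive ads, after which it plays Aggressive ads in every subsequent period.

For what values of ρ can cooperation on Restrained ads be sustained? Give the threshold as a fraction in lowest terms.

5/7

Grove: cooperation gives 46 each period; deviation gives 47 once then 5 forever.
  46/(1−ρ) ≥ 47 + 5ρ/(1−ρ) ⇒ ρ ≥ 1/42.
Dahlia: cooperation gives 35 each period; deviation gives 70 once then 21 forever.
  ρ ≥ 35/49 = 5/7.
Both must hold, so the binding constraint is Dahlia's: ρ ≥ 5/7.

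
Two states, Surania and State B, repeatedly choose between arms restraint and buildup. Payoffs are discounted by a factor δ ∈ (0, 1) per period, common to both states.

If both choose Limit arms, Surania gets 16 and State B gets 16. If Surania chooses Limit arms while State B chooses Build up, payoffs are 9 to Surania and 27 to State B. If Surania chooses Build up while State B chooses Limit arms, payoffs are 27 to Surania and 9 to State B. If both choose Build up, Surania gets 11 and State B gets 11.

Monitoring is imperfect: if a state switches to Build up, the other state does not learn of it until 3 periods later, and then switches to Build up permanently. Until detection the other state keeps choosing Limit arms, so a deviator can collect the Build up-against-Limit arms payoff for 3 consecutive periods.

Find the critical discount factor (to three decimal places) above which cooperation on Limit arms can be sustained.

0.883

The best deviation is to choose Build up for all 3 undetected periods, earning 27 each, then 11 forever once detected.
Deviation value: 27(1−δ^3)/(1−δ) + 11δ^3/(1−δ); cooperation value: 16/(1−δ).
IC: 16 ≥ 27(1−δ^3) + 11δ^3 = 27 − 16δ^3.
So δ^3 ≥ 11/16, giving δ ≥ (11/16)^(1/3) ≈ 0.883.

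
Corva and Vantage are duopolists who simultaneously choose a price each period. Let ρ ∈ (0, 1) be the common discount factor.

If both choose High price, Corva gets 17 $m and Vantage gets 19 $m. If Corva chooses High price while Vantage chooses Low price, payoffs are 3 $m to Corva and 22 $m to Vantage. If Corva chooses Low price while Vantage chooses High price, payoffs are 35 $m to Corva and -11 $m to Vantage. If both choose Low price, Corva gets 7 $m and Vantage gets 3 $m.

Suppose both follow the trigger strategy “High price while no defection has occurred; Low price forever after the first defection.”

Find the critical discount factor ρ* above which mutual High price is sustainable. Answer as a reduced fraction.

Corva: cooperation gives 17 each period; deviation gives 35 once then 7 forever.
  17/(1−ρ) ≥ 35 + 7ρ/(1−ρ) ⇒ ρ ≥ 18/28 = 9/14.
Vantage: cooperation gives 19 each period; deviation gives 22 once then 3 forever.
  ρ ≥ 3/19.
Both must hold, so the binding constraint is Corva's: ρ ≥ 9/14.

9/14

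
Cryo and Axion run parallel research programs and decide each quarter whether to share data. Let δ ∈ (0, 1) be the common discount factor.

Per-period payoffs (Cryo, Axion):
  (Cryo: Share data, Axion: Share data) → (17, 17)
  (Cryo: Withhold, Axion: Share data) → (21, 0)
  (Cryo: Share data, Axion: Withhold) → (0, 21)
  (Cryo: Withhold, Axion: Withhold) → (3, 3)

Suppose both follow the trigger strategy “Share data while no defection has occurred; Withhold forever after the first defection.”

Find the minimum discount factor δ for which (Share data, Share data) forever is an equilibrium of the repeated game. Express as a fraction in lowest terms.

Under grim trigger the critical discount factor is (T−C)/(T−P) with T = 21, C = 17, P = 3.
δ* = (21−17)/(21−3) = 4/18 = 2/9.

2/9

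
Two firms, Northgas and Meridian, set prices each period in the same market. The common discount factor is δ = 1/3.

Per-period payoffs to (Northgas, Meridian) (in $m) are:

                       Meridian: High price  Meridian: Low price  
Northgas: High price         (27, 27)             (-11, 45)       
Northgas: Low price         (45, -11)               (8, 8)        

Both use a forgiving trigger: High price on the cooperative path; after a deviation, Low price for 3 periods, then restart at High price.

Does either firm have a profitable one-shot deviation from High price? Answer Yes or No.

Yes

A one-shot deviation gives 45 now, then 8 for 3 periods, then back to 27.
Gain from deviating: (45−27) today; loss: (27−8) in each of the next 3 periods.
No-deviation condition: (27−8)(δ+…+δ^3) ≥ 45−27, i.e. δ+…+δ^3 ≥ 18/19.
At δ = 1/3: δ+…+δ^3 = 0.4815 < 0.9474.
So cooperation is not sustainable.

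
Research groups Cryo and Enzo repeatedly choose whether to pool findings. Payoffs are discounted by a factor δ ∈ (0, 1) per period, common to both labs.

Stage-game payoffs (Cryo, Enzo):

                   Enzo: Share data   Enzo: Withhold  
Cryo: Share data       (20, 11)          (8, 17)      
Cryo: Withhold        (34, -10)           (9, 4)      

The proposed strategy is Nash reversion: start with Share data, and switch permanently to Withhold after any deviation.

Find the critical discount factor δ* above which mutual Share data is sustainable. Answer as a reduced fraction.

Cryo's threshold: (34−20)/(34−9) = 14/25.
Enzo's threshold: (17−11)/(17−4) = 6/13.
14/25 > 6/13, so Cryo binds and δ* = 14/25.

14/25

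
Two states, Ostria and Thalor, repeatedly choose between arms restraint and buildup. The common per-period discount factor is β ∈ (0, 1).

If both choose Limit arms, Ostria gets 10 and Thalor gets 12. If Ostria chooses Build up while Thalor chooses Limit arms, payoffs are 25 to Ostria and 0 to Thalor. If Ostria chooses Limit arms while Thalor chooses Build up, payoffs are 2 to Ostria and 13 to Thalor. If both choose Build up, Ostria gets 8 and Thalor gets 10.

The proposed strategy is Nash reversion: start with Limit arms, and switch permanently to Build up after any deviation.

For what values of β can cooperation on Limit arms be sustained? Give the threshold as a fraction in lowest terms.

15/17

Ostria's threshold: (25−10)/(25−8) = 15/17.
Thalor's threshold: (13−12)/(13−10) = 1/3.
15/17 > 1/3, so Ostria binds and β* = 15/17.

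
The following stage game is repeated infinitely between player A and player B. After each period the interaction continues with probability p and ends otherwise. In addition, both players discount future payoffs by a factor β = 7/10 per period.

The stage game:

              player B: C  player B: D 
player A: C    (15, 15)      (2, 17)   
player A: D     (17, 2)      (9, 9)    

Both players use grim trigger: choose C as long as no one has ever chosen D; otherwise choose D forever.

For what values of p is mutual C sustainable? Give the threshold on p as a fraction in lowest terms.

Expected continuation weight on next period's payoff is β·p = 7/10·p, which plays the role of the discount factor.
Cooperation requires 7/10·p ≥ (17−15)/(17−9) = 1/4, hence p ≥ 5/14.

5/14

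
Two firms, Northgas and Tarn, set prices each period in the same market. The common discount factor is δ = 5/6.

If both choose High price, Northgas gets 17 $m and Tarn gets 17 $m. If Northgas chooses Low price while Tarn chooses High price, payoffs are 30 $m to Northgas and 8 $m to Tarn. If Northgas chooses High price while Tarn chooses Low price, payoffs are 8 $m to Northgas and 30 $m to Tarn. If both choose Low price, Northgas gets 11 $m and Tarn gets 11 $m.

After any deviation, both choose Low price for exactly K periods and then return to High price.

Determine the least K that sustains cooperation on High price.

No profitable deviation requires (17−11)(δ+…+δ^K) ≥ 30−17, i.e. δ+…+δ^K ≥ 13/6 ≈ 2.1667.
With δ = 5/6, the partial sums are K=1: 0.8333, K=2: 1.5278, K=3: 2.1065, K=4: 2.5887.
K = 4 is the first length at which the sum reaches 2.1667.

4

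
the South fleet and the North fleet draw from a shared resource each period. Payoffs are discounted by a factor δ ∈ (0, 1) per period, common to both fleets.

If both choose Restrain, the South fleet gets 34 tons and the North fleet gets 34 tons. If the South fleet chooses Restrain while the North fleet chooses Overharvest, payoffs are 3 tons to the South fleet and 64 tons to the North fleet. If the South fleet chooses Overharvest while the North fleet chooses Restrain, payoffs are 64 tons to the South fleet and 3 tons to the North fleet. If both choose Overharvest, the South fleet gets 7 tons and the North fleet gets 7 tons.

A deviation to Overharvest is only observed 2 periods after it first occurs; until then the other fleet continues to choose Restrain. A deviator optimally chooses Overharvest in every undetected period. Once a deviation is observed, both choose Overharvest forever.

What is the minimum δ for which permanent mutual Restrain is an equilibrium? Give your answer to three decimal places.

Deviating for the 2 undetected periods gains 64−34 = 30 per period over cooperation, then loses 34−7 = 27 per period forever once punishment starts.
Gain: 30(1 + δ + … + δ^1); loss: 27·δ^2/(1−δ).
No profitable deviation ⇔ 30(1−δ^2) ≤ 27·δ^2, i.e. δ^2 ≥ 30/(30+27) = 10/19.
Hence δ ≥ (10/19)^(1/2) ≈ 0.725.

0.725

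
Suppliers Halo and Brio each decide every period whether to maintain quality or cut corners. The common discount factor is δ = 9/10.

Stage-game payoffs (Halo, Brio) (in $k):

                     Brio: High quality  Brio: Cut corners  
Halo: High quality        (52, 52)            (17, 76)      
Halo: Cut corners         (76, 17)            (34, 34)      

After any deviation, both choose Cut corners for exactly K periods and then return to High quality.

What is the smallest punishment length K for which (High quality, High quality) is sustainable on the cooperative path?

No profitable deviation requires (52−34)(δ+…+δ^K) ≥ 76−52, i.e. δ+…+δ^K ≥ 4/3 ≈ 1.3333.
With δ = 9/10, the partial sums are K=1: 0.9000, K=2: 1.7100.
K = 2 is the first length at which the sum reaches 1.3333.

2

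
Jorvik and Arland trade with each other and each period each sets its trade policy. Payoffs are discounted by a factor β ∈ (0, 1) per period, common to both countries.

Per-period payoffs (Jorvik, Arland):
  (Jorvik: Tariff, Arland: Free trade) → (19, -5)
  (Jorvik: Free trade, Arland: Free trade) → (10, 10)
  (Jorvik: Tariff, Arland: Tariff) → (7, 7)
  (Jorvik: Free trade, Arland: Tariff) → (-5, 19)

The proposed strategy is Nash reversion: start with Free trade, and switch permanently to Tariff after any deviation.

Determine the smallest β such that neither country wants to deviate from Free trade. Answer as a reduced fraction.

3/4

Under grim trigger the critical discount factor is (T−C)/(T−P) with T = 19, C = 10, P = 7.
β* = (19−10)/(19−7) = 9/12 = 3/4.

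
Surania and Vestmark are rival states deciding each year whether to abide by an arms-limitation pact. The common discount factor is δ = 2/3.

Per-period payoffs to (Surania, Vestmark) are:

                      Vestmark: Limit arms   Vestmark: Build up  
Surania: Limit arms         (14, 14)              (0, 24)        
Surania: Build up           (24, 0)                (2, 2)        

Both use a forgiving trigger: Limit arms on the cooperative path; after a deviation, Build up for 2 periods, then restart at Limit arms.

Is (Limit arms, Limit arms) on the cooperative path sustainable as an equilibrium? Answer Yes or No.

Yes

Comparing payoff streams over the 3 periods until play realigns: cooperate → 14(1+δ+…+δ^2); deviate → 24 + 2(δ+…+δ^2).
Cooperation is sustained iff (14−2)(δ+…+δ^2) ≥ 24−14.
δ+…+δ^2 = 2/3·(1−(2/3)^2)/(1−2/3) = 1.1111, and (24−14)/(14−2) = 0.8333.
1.1111 ≥ 0.8333, so cooperation is sustainable.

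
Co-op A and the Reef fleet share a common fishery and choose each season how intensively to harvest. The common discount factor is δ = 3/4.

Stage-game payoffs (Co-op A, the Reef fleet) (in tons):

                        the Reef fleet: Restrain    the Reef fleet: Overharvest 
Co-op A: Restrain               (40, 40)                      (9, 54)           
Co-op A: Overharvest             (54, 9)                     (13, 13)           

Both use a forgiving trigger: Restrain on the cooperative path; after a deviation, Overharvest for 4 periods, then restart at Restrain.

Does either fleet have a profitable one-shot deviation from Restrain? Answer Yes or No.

No

Comparing payoff streams over the 5 periods until play realigns: cooperate → 40(1+δ+…+δ^4); deviate → 54 + 13(δ+…+δ^4).
Cooperation is sustained iff (40−13)(δ+…+δ^4) ≥ 54−40.
δ+…+δ^4 = 3/4·(1−(3/4)^4)/(1−3/4) = 2.0508, and (54−40)/(40−13) = 0.5185.
2.0508 ≥ 0.5185, so cooperation is sustainable.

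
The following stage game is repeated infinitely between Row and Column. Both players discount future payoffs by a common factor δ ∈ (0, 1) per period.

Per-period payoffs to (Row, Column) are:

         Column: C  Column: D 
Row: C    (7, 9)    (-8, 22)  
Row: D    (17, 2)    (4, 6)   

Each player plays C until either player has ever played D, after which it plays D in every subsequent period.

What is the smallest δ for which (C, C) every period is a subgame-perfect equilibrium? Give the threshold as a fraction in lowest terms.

13/16

Row: cooperation gives 7 each period; deviation gives 17 once then 4 forever.
  7/(1−δ) ≥ 17 + 4δ/(1−δ) ⇒ δ ≥ 10/13.
Column: cooperation gives 9 each period; deviation gives 22 once then 6 forever.
  δ ≥ 13/16.
Both must hold, so the binding constraint is Column's: δ ≥ 13/16.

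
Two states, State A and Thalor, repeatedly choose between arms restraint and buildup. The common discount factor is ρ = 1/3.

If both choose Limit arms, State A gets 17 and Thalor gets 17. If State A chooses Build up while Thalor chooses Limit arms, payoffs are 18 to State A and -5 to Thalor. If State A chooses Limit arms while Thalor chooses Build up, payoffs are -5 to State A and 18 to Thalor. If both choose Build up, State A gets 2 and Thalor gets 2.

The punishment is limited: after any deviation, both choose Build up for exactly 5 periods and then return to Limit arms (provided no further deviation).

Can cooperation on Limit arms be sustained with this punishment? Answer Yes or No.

Yes

IC: ρ+…+ρ^5 ≥ (18−17)/(17−2) = 1/15.
At ρ = 1/3: partial sum = 0.4979 ≥ 0.0667. Cooperation sustainable.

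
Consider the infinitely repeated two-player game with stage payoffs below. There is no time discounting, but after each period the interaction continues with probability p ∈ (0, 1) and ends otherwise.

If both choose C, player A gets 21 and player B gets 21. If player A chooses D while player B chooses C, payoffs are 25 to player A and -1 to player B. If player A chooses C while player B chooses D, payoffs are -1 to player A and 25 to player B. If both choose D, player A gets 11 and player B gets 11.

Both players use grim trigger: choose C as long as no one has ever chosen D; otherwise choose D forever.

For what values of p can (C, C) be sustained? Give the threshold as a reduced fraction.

2/7

Expected cooperation value is 21 + p·21 + p²·21 + … = 21/(1−p); deviation gives 25 + p·11/(1−p).
21 ≥ 25(1−p) + 11p ⇒ 14p ≥ 4 ⇒ p ≥ 4/14 = 2/7.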